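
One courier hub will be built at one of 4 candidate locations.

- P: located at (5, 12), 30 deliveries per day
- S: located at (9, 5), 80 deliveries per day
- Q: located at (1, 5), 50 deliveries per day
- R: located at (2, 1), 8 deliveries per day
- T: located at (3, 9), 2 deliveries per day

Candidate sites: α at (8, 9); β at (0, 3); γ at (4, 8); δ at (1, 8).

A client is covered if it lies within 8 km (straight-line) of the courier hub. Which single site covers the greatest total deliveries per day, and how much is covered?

Coverage radius r = 8 km; a point is covered iff (Δx)²+(Δy)² ≤ 8² = 64.
  α (8, 9): covers {P, S, T} → 112
  β (0, 3): covers {Q, R, T} → 60
  γ (4, 8): covers {P, S, Q, R, T} → 170
  δ (1, 8): covers {P, Q, R, T} → 90
Maximum coverage at γ: 170 deliveries per day.

γ, covering 170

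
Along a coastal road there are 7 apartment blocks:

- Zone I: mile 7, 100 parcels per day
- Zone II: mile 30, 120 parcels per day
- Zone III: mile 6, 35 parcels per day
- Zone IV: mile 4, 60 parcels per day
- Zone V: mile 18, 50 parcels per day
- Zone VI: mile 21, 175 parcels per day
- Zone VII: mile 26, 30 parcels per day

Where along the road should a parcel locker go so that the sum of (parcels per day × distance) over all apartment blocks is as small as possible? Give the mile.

x = 21

For a sum of weighted absolute distances on a line, the optimum is the weighted median (not the mean). Total weight W = 570; half-weight = 285.
Sort by position and accumulate weight:
  mile 4 (Zone IV, w=60) → cum 60
  mile 6 (Zone III, w=35) → cum 95
  mile 7 (Zone I, w=100) → cum 195
  mile 18 (Zone V, w=50) → cum 245
  mile 21 (Zone VI, w=175) → cum 420  ≥ 285 → median here
  mile 26 (Zone VII, w=30) → cum 450
  mile 30 (Zone II, w=120) → cum 570
Optimal location: mile 21.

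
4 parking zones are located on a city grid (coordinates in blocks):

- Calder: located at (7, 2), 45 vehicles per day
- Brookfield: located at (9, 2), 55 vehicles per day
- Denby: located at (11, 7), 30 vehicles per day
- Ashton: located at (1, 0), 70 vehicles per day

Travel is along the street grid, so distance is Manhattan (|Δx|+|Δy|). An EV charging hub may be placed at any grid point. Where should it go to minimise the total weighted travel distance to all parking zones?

(7, 2)

Manhattan distance separates: Σwᵢ(|x−xᵢ|+|y−yᵢ|) = Σwᵢ|x−xᵢ| + Σwᵢ|y−yᵢ|, so x and y are optimised independently as 1-D weighted medians.
Total weight W = 200; half = 100.
x-coordinate, sorted with cumulative weight:
  x=1 (Ashton, w=70) cum 70
  x=7 (Calder, w=45) cum 115  ← median
  x=9 (Brookfield, w=55) cum 170
  x=11 (Denby, w=30) cum 200
⇒ x* = 7
y-coordinate, sorted with cumulative weight:
  y=0 (Ashton, w=70) cum 70
  y=2 (Calder, w=45) cum 115  ← median
  y=2 (Brookfield, w=55) cum 170
  y=7 (Denby, w=30) cum 200
⇒ y* = 2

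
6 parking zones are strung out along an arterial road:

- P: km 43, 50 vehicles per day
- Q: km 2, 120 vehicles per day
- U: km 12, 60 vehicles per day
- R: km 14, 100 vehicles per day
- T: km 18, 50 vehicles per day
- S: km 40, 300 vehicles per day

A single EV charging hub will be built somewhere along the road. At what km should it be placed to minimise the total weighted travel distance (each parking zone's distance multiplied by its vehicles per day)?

For a sum of weighted absolute distances on a line, the optimum is the weighted median (not the mean). Total weight W = 680; half-weight = 340.
Sort by position and accumulate weight:
  km 2 (Q, w=120) → cum 120
  km 12 (U, w=60) → cum 180
  km 14 (R, w=100) → cum 280
  km 18 (T, w=50) → cum 330
  km 40 (S, w=300) → cum 630  ≥ 340 → median here
  km 43 (P, w=50) → cum 680
Optimal location: km 40.

x = 40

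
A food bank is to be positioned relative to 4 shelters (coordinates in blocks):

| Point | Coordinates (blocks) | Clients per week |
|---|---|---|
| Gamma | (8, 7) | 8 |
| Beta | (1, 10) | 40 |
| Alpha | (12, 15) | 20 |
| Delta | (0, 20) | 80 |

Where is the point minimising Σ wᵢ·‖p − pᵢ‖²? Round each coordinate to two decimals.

(2.32, 15.92)

The minimiser of Σwᵢ‖p−pᵢ‖² is the weighted centroid p* = (Σwᵢpᵢ)/(Σwᵢ).
Σwᵢ = 148.
Σwᵢxᵢ = 8·8 + 40·1 + 20·12 + 80·0 = 344.
Σwᵢyᵢ = 8·7 + 40·10 + 20·15 + 80·20 = 2356.
x* = 344/148 = 2.32, y* = 2356/148 = 15.92.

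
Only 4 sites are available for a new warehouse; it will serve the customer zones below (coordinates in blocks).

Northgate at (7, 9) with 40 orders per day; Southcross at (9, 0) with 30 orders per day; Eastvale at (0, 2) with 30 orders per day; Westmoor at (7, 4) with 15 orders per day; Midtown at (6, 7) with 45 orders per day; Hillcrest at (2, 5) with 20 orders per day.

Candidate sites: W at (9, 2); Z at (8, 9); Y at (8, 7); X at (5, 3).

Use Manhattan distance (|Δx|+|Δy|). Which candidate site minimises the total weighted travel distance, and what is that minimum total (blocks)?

Total weighted distance at each candidate:
  W (9, 2): total = 1310
  Z (8, 9): total = 1260
  Y (8, 7): total = 1060
  X (5, 3): total = 1080
Minimum is at Y with total 1060 blocks.

Y, total 1060 blocks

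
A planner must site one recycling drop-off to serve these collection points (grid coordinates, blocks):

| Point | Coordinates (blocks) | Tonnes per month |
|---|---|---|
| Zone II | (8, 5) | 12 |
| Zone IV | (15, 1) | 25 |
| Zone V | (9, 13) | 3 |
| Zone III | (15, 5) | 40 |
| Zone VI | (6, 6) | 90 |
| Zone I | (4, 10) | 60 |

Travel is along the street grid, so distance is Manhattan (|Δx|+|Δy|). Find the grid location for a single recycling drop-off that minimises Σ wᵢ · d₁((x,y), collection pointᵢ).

(6, 6)

Manhattan distance separates: Σwᵢ(|x−xᵢ|+|y−yᵢ|) = Σwᵢ|x−xᵢ| + Σwᵢ|y−yᵢ|, so x and y are optimised independently as 1-D weighted medians.
Total weight W = 230; half = 115.
x-coordinate, sorted with cumulative weight:
  x=4 (Zone I, w=60) cum 60
  x=6 (Zone VI, w=90) cum 150  ← median
  x=8 (Zone II, w=12) cum 162
  x=9 (Zone V, w=3) cum 165
  x=15 (Zone IV, w=25) cum 190
  x=15 (Zone III, w=40) cum 230
⇒ x* = 6
y-coordinate, sorted with cumulative weight:
  y=1 (Zone IV, w=25) cum 25
  y=5 (Zone II, w=12) cum 37
  y=5 (Zone III, w=40) cum 77
  y=6 (Zone VI, w=90) cum 167  ← median
  y=10 (Zone I, w=60) cum 227
  y=13 (Zone V, w=3) cum 230
⇒ y* = 6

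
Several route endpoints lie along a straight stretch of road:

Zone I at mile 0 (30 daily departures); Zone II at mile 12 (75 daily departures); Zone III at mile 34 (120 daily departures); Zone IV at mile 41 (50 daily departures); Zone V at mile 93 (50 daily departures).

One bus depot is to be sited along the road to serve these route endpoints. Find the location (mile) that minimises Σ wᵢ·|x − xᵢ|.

x = 34

For a sum of weighted absolute distances on a line, the optimum is the weighted median (not the mean). Total weight W = 325; half-weight = 162.5.
Sort by position and accumulate weight:
  mile 0 (Zone I, w=30) → cum 30
  mile 12 (Zone II, w=75) → cum 105
  mile 34 (Zone III, w=120) → cum 225  ≥ 162.5 → median here
  mile 41 (Zone IV, w=50) → cum 275
  mile 93 (Zone V, w=50) → cum 325
Optimal location: mile 34.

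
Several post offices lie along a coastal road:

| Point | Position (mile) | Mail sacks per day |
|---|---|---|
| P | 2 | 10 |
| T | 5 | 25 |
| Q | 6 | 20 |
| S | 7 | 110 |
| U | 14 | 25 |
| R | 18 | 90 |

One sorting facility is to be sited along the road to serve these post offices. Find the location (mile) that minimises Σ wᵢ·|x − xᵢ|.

x = 7

For a sum of weighted absolute distances on a line, the optimum is the weighted median (not the mean). Total weight W = 280; half-weight = 140.
Sort by position and accumulate weight:
  mile 2 (P, w=10) → cum 10
  mile 5 (T, w=25) → cum 35
  mile 6 (Q, w=20) → cum 55
  mile 7 (S, w=110) → cum 165  ≥ 140 → median here
  mile 14 (U, w=25) → cum 190
  mile 18 (R, w=90) → cum 280
Optimal location: mile 7.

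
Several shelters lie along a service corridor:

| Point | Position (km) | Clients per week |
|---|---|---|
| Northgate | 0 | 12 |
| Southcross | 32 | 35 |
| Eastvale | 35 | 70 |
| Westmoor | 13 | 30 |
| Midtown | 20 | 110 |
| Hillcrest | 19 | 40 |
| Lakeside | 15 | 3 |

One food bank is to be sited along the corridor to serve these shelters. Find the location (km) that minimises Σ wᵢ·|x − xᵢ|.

x = 20

For a sum of weighted absolute distances on a line, the optimum is the weighted median (not the mean). Total weight W = 300; half-weight = 150.
Sort by position and accumulate weight:
  km 0 (Northgate, w=12) → cum 12
  km 13 (Westmoor, w=30) → cum 42
  km 15 (Lakeside, w=3) → cum 45
  km 19 (Hillcrest, w=40) → cum 85
  km 20 (Midtown, w=110) → cum 195  ≥ 150 → median here
  km 32 (Southcross, w=35) → cum 230
  km 35 (Eastvale, w=70) → cum 300
Optimal location: km 20.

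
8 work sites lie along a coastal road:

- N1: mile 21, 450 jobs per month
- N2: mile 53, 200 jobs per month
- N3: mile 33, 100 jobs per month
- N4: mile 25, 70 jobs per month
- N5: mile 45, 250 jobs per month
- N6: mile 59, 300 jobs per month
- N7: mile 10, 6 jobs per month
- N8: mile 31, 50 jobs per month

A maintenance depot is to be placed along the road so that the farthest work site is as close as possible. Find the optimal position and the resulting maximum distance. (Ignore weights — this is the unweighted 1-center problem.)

location 34.5, max distance 24.5

The 1-center on a line is the midpoint of the two extreme points: leftmost at 10, rightmost at 59.
Optimal location = (10 + 59)/2 = 34.5; maximum distance = (59 − 10)/2 = 24.5.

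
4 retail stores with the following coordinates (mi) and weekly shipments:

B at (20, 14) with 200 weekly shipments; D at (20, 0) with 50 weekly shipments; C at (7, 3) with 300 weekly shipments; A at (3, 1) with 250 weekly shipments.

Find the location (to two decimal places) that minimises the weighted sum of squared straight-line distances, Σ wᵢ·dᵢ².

(9.81, 4.94)

The minimiser of Σwᵢ‖p−pᵢ‖² is the weighted centroid p* = (Σwᵢpᵢ)/(Σwᵢ).
Σwᵢ = 800.
Σwᵢxᵢ = 200·20 + 50·20 + 300·7 + 250·3 = 7850.
Σwᵢyᵢ = 200·14 + 50·0 + 300·3 + 250·1 = 3950.
x* = 7850/800 = 9.81, y* = 3950/800 = 4.94.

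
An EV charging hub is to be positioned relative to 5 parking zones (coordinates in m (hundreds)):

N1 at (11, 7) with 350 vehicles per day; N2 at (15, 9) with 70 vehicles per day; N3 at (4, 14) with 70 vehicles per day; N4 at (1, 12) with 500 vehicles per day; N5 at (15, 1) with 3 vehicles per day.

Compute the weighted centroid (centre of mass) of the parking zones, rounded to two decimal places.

(5.77, 10.13)

The minimiser of Σwᵢ‖p−pᵢ‖² is the weighted centroid p* = (Σwᵢpᵢ)/(Σwᵢ).
Σwᵢ = 993.
Σwᵢxᵢ = 350·11 + 70·15 + 70·4 + 500·1 + 3·15 = 5725.
Σwᵢyᵢ = 350·7 + 70·9 + 70·14 + 500·12 + 3·1 = 10063.
x* = 5725/993 = 5.77, y* = 10063/993 = 10.13.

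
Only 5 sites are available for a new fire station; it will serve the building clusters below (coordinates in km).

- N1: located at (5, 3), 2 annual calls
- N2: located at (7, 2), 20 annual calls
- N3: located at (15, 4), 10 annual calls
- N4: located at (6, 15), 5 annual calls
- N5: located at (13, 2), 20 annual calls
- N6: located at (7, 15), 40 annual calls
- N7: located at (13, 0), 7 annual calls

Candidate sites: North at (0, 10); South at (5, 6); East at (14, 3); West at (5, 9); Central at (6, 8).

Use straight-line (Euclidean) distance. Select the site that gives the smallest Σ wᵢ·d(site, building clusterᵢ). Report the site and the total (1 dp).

Central, total 807.0 km

Total weighted distance at each candidate:
  North (0, 10): total = 1194.6
  South (5, 6): total = 860.4
  East (14, 3): total = 851.8
  West (5, 9): total = 849.7
  Central (6, 8): total = 807.0
Minimum is at Central with total 807.0 km.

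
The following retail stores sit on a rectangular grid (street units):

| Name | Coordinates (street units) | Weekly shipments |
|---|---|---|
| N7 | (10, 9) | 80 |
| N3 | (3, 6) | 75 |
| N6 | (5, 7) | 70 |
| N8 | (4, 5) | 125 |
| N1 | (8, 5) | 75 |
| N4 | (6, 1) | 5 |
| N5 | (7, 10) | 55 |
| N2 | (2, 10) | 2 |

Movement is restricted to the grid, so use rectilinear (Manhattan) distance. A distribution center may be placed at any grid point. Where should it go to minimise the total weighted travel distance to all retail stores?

(5, 6)

Manhattan distance separates: Σwᵢ(|x−xᵢ|+|y−yᵢ|) = Σwᵢ|x−xᵢ| + Σwᵢ|y−yᵢ|, so x and y are optimised independently as 1-D weighted medians.
Total weight W = 487; half = 243.5.
x-coordinate, sorted with cumulative weight:
  x=2 (N2, w=2) cum 2
  x=3 (N3, w=75) cum 77
  x=4 (N8, w=125) cum 202
  x=5 (N6, w=70) cum 272  ← median
  x=6 (N4, w=5) cum 277
  x=7 (N5, w=55) cum 332
  x=8 (N1, w=75) cum 407
  x=10 (N7, w=80) cum 487
⇒ x* = 5
y-coordinate, sorted with cumulative weight:
  y=1 (N4, w=5) cum 5
  y=5 (N8, w=125) cum 130
  y=5 (N1, w=75) cum 205
  y=6 (N3, w=75) cum 280  ← median
  y=7 (N6, w=70) cum 350
  y=9 (N7, w=80) cum 430
  y=10 (N5, w=55) cum 485
  y=10 (N2, w=2) cum 487
⇒ y* = 6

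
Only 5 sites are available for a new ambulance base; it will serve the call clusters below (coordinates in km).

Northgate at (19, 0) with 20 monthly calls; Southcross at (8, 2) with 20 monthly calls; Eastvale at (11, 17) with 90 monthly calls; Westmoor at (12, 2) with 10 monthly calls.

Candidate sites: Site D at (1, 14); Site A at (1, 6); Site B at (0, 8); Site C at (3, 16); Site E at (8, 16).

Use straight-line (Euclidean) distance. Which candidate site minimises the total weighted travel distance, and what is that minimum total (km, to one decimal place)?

Total weighted distance at each candidate:
  Site D (1, 14): total = 1836.3
  Site A (1, 6): total = 1995.7
  Site B (0, 8): total = 2025.6
  Site C (3, 16): total = 1641.9
  Site E (8, 16): total = 1098.5
Minimum is at Site E with total 1098.5 km.

Site E, total 1098.5 km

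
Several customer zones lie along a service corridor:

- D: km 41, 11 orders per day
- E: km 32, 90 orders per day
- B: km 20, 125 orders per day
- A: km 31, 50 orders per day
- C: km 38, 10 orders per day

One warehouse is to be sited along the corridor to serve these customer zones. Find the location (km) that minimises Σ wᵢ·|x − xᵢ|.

x = 31

For a sum of weighted absolute distances on a line, the optimum is the weighted median (not the mean). Total weight W = 286; half-weight = 143.
Sort by position and accumulate weight:
  km 20 (B, w=125) → cum 125
  km 31 (A, w=50) → cum 175  ≥ 143 → median here
  km 32 (E, w=90) → cum 265
  km 38 (C, w=10) → cum 275
  km 41 (D, w=11) → cum 286
Optimal location: km 31.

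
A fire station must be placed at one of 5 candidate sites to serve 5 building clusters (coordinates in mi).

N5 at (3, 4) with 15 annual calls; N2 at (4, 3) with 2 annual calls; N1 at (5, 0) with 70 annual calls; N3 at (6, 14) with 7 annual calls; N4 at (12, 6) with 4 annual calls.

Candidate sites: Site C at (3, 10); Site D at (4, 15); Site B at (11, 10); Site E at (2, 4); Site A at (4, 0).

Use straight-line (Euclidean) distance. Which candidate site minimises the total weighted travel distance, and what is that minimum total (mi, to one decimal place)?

Site A, total 276.8 mi

Total weighted distance at each candidate:
  Site C (3, 10): total = 892.4
  Site D (4, 15): total = 1305.8
  Site B (11, 10): total = 1047.4
  Site E (2, 4): total = 485.7
  Site A (4, 0): total = 276.8
Minimum is at Site A with total 276.8 mi.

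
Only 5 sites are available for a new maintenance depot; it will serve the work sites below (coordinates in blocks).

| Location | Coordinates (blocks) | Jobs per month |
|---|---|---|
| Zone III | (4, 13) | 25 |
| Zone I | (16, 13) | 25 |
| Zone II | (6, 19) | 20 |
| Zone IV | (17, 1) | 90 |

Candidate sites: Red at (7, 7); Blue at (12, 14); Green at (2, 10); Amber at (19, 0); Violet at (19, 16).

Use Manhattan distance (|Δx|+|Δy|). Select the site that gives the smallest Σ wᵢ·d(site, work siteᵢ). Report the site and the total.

Total weighted distance at each candidate:
  Red (7, 7): total = 2300
  Blue (12, 14): total = 2190
  Green (2, 10): total = 2970
  Amber (19, 0): total = 2010
  Violet (19, 16): total = 2450
Minimum is at Amber with total 2010 blocks.

Amber, total 2010 blocks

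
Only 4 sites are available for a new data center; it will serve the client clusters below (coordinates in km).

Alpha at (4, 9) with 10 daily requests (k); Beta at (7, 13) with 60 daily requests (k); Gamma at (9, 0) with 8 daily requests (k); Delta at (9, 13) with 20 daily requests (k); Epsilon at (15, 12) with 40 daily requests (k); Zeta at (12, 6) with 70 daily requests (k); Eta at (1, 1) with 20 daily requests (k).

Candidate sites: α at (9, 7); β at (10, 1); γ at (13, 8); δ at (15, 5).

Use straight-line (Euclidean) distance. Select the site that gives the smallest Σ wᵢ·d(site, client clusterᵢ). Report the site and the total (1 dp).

α, total 1343.1 km

Total weighted distance at each candidate:
  α (9, 7): total = 1343.1
  β (10, 1): total = 2134.6
  γ (13, 8): total = 1372.0
  δ (15, 5): total = 1850.9
Minimum is at α with total 1343.1 km.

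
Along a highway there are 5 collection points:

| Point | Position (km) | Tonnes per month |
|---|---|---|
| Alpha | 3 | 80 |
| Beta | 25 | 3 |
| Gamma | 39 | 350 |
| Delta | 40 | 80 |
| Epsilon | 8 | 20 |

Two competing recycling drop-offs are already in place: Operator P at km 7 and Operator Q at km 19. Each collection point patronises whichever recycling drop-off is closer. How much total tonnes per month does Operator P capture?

100

The indifferent point is the midpoint (7+19)/2 = 13; collection points left of it (closer to Operator P at 7) go to Operator P, those right go to Operator Q.
  Alpha at 3 (w=80) → Operator P
  Epsilon at 8 (w=20) → Operator P
  Beta at 25 (w=3) → Operator Q
  Gamma at 39 (w=350) → Operator Q
  Delta at 40 (w=80) → Operator Q
Operator P captures 100; Operator Q captures 433.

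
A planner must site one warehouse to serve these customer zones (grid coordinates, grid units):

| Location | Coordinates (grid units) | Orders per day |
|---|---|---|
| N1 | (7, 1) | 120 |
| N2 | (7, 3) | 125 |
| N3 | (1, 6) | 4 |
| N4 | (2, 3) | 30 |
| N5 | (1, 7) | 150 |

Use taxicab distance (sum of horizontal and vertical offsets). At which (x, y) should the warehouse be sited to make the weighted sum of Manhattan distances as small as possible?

(7, 3)

Manhattan distance separates: Σwᵢ(|x−xᵢ|+|y−yᵢ|) = Σwᵢ|x−xᵢ| + Σwᵢ|y−yᵢ|, so x and y are optimised independently as 1-D weighted medians.
Total weight W = 429; half = 214.5.
x-coordinate, sorted with cumulative weight:
  x=1 (N3, w=4) cum 4
  x=1 (N5, w=150) cum 154
  x=2 (N4, w=30) cum 184
  x=7 (N1, w=120) cum 304  ← median
  x=7 (N2, w=125) cum 429
⇒ x* = 7
y-coordinate, sorted with cumulative weight:
  y=1 (N1, w=120) cum 120
  y=3 (N2, w=125) cum 245  ← median
  y=3 (N4, w=30) cum 275
  y=6 (N3, w=4) cum 279
  y=7 (N5, w=150) cum 429
⇒ y* = 3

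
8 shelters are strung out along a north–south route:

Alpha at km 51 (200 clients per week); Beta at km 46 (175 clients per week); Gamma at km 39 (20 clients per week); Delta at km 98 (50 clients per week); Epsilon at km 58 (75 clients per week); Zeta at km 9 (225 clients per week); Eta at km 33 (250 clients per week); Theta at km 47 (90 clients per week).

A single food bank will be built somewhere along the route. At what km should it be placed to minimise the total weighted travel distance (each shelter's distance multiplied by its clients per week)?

x = 46

For a sum of weighted absolute distances on a line, the optimum is the weighted median (not the mean). Total weight W = 1085; half-weight = 542.5.
Sort by position and accumulate weight:
  km 9 (Zeta, w=225) → cum 225
  km 33 (Eta, w=250) → cum 475
  km 39 (Gamma, w=20) → cum 495
  km 46 (Beta, w=175) → cum 670  ≥ 542.5 → median here
  km 47 (Theta, w=90) → cum 760
  km 51 (Alpha, w=200) → cum 960
  km 58 (Epsilon, w=75) → cum 1035
  km 98 (Delta, w=50) → cum 1085
Optimal location: km 46.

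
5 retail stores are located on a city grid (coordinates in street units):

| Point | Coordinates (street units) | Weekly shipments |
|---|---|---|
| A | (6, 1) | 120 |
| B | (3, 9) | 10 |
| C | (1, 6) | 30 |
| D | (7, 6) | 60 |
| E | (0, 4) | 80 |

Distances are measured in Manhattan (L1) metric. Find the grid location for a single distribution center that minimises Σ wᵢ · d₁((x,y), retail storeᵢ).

Manhattan distance separates: Σwᵢ(|x−xᵢ|+|y−yᵢ|) = Σwᵢ|x−xᵢ| + Σwᵢ|y−yᵢ|, so x and y are optimised independently as 1-D weighted medians.
Total weight W = 300; half = 150.
x-coordinate, sorted with cumulative weight:
  x=0 (E, w=80) cum 80
  x=1 (C, w=30) cum 110
  x=3 (B, w=10) cum 120
  x=6 (A, w=120) cum 240  ← median
  x=7 (D, w=60) cum 300
⇒ x* = 6
y-coordinate, sorted with cumulative weight:
  y=1 (A, w=120) cum 120
  y=4 (E, w=80) cum 200  ← median
  y=6 (C, w=30) cum 230
  y=6 (D, w=60) cum 290
  y=9 (B, w=10) cum 300
⇒ y* = 4

(6, 4)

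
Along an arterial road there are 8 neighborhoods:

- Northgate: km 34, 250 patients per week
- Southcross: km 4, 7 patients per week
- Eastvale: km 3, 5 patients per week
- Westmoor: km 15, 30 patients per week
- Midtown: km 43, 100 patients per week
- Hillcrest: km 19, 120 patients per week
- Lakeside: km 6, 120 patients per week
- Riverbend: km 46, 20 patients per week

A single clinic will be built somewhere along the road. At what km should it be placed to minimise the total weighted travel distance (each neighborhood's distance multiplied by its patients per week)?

x = 34

For a sum of weighted absolute distances on a line, the optimum is the weighted median (not the mean). Total weight W = 652; half-weight = 326.
Sort by position and accumulate weight:
  km 3 (Eastvale, w=5) → cum 5
  km 4 (Southcross, w=7) → cum 12
  km 6 (Lakeside, w=120) → cum 132
  km 15 (Westmoor, w=30) → cum 162
  km 19 (Hillcrest, w=120) → cum 282
  km 34 (Northgate, w=250) → cum 532  ≥ 326 → median here
  km 43 (Midtown, w=100) → cum 632
  km 46 (Riverbend, w=20) → cum 652
Optimal location: km 34.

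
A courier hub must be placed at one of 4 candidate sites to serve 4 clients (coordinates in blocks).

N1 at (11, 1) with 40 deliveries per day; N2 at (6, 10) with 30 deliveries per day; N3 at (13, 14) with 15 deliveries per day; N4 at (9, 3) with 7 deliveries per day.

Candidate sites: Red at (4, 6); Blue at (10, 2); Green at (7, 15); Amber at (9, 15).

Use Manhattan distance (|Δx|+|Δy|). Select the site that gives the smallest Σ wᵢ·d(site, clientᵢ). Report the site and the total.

Total weighted distance at each candidate:
  Red (4, 6): total = 971
  Blue (10, 2): total = 679
  Green (7, 15): total = 1103
  Amber (9, 15): total = 1039
Minimum is at Blue with total 679 blocks.

Blue, total 679 blocks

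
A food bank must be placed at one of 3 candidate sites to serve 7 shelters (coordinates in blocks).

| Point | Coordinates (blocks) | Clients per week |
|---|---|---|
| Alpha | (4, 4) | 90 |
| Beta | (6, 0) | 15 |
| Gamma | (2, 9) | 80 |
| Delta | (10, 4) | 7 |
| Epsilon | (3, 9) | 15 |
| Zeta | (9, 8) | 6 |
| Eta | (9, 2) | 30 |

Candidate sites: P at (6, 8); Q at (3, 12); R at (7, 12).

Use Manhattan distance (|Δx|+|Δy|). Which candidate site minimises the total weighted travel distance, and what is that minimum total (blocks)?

P, total 1464 blocks

Total weighted distance at each candidate:
  P (6, 8): total = 1464
  Q (3, 12): total = 2045
  R (7, 12): total = 2403
Minimum is at P with total 1464 blocks.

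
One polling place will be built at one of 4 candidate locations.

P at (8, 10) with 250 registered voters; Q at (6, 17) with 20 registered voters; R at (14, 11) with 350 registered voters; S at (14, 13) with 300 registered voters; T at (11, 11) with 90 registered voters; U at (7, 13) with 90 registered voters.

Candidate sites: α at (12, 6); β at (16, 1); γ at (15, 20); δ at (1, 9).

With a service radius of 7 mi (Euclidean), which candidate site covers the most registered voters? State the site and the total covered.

Coverage radius r = 7 mi; a point is covered iff (Δx)²+(Δy)² ≤ 7² = 49.
  α (12, 6): covers {P, R, T} → 690
  β (16, 1): covers {none} → 0
  γ (15, 20): covers {none} → 0
  δ (1, 9): covers {none} → 0
Maximum coverage at α: 690 registered voters.

α, covering 690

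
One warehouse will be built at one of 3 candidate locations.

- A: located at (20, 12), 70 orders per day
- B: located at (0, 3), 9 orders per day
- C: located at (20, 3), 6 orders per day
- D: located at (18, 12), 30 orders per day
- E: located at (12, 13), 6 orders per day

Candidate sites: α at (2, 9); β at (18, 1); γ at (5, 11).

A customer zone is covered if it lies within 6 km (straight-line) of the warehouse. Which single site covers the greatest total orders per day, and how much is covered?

Coverage radius r = 6 km; a point is covered iff (Δx)²+(Δy)² ≤ 6² = 36.
  α (2, 9): covers {none} → 0
  β (18, 1): covers {C} → 6
  γ (5, 11): covers {none} → 0
Maximum coverage at β: 6 orders per day.

β, covering 6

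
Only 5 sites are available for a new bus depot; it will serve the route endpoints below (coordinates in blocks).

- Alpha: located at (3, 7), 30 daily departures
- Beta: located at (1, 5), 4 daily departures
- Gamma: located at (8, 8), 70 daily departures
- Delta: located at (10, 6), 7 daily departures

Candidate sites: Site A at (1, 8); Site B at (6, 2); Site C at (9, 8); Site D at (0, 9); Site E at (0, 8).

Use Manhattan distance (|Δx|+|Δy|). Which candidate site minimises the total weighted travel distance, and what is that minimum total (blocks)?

Total weighted distance at each candidate:
  Site A (1, 8): total = 669
  Site B (6, 2): total = 888
  Site C (9, 8): total = 345
  Site D (0, 9): total = 891
  Site E (0, 8): total = 780
Minimum is at Site C with total 345 blocks.

Site C, total 345 blocks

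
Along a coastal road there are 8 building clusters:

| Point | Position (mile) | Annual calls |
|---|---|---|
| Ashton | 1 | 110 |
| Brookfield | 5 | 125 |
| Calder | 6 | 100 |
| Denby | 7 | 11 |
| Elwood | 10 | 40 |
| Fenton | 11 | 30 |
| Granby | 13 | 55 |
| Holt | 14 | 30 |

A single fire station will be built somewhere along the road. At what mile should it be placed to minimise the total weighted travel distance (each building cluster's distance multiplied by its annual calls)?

x = 6

For a sum of weighted absolute distances on a line, the optimum is the weighted median (not the mean). Total weight W = 501; half-weight = 250.5.
Sort by position and accumulate weight:
  mile 1 (Ashton, w=110) → cum 110
  mile 5 (Brookfield, w=125) → cum 235
  mile 6 (Calder, w=100) → cum 335  ≥ 250.5 → median here
  mile 7 (Denby, w=11) → cum 346
  mile 10 (Elwood, w=40) → cum 386
  mile 11 (Fenton, w=30) → cum 416
  mile 13 (Granby, w=55) → cum 471
  mile 14 (Holt, w=30) → cum 501
Optimal location: mile 6.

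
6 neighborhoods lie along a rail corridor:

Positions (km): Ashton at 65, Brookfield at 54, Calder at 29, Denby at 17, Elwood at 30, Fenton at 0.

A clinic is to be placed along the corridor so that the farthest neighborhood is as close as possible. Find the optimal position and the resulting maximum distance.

location 32.5, max distance 32.5

The 1-center on a line is the midpoint of the two extreme points: leftmost at 0, rightmost at 65.
Optimal location = (0 + 65)/2 = 32.5; maximum distance = (65 − 0)/2 = 32.5.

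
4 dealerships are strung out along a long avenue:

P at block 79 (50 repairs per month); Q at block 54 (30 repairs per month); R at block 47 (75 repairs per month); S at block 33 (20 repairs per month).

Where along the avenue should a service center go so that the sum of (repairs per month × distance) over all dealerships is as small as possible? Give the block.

For a sum of weighted absolute distances on a line, the optimum is the weighted median (not the mean). Total weight W = 175; half-weight = 87.5.
Sort by position and accumulate weight:
  block 33 (S, w=20) → cum 20
  block 47 (R, w=75) → cum 95  ≥ 87.5 → median here
  block 54 (Q, w=30) → cum 125
  block 79 (P, w=50) → cum 175
Optimal location: block 47.

x = 47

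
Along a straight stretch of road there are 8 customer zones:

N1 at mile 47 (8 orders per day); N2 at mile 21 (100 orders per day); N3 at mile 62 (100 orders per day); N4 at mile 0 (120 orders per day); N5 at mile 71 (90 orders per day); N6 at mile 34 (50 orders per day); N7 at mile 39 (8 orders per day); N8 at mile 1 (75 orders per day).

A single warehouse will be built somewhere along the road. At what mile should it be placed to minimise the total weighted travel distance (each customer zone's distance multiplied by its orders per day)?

For a sum of weighted absolute distances on a line, the optimum is the weighted median (not the mean). Total weight W = 551; half-weight = 275.5.
Sort by position and accumulate weight:
  mile 0 (N4, w=120) → cum 120
  mile 1 (N8, w=75) → cum 195
  mile 21 (N2, w=100) → cum 295  ≥ 275.5 → median here
  mile 34 (N6, w=50) → cum 345
  mile 39 (N7, w=8) → cum 353
  mile 47 (N1, w=8) → cum 361
  mile 62 (N3, w=100) → cum 461
  mile 71 (N5, w=90) → cum 551
Optimal location: mile 21.

x = 21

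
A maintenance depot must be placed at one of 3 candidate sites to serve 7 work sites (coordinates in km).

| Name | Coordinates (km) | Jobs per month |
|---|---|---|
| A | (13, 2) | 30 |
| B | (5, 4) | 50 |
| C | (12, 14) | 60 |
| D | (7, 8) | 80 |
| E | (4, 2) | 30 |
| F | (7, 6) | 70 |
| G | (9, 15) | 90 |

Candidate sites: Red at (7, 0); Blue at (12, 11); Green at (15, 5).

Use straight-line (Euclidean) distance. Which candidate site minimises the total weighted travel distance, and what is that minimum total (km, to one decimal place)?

Total weighted distance at each candidate:
  Red (7, 0): total = 3835.4
  Blue (12, 11): total = 2719.3
  Green (15, 5): total = 3819.4
Minimum is at Blue with total 2719.3 km.

Blue, total 2719.3 km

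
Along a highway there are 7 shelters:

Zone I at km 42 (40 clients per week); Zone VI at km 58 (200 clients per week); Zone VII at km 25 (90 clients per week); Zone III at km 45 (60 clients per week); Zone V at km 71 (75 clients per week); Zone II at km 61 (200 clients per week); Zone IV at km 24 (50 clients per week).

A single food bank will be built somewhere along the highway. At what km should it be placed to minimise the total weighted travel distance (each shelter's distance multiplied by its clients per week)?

For a sum of weighted absolute distances on a line, the optimum is the weighted median (not the mean). Total weight W = 715; half-weight = 357.5.
Sort by position and accumulate weight:
  km 24 (Zone IV, w=50) → cum 50
  km 25 (Zone VII, w=90) → cum 140
  km 42 (Zone I, w=40) → cum 180
  km 45 (Zone III, w=60) → cum 240
  km 58 (Zone VI, w=200) → cum 440  ≥ 357.5 → median here
  km 61 (Zone II, w=200) → cum 640
  km 71 (Zone V, w=75) → cum 715
Optimal location: km 58.

x = 58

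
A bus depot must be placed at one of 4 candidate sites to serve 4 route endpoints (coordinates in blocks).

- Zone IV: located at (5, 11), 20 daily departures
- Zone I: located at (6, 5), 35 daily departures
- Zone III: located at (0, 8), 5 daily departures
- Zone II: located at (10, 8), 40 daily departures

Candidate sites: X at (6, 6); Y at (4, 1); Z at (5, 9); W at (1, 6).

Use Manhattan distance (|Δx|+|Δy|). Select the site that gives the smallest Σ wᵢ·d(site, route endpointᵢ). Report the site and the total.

X, total 435 blocks

Total weighted distance at each candidate:
  X (6, 6): total = 435
  Y (4, 1): total = 1005
  Z (5, 9): total = 485
  W (1, 6): total = 845
Minimum is at X with total 435 blocks.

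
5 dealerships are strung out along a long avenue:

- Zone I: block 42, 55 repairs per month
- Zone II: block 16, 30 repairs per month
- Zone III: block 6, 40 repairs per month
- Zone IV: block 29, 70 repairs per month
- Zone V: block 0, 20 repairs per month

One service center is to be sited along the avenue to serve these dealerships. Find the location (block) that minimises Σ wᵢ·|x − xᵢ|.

For a sum of weighted absolute distances on a line, the optimum is the weighted median (not the mean). Total weight W = 215; half-weight = 107.5.
Sort by position and accumulate weight:
  block 0 (Zone V, w=20) → cum 20
  block 6 (Zone III, w=40) → cum 60
  block 16 (Zone II, w=30) → cum 90
  block 29 (Zone IV, w=70) → cum 160  ≥ 107.5 → median here
  block 42 (Zone I, w=55) → cum 215
Optimal location: block 29.

x = 29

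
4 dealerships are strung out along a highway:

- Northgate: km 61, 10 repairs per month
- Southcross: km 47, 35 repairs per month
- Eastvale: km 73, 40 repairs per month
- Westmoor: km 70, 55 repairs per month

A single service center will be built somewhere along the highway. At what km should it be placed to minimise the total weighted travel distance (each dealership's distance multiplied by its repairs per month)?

For a sum of weighted absolute distances on a line, the optimum is the weighted median (not the mean). Total weight W = 140; half-weight = 70.
Sort by position and accumulate weight:
  km 47 (Southcross, w=35) → cum 35
  km 61 (Northgate, w=10) → cum 45
  km 70 (Westmoor, w=55) → cum 100  ≥ 70 → median here
  km 73 (Eastvale, w=40) → cum 140
Optimal location: km 70.

x = 70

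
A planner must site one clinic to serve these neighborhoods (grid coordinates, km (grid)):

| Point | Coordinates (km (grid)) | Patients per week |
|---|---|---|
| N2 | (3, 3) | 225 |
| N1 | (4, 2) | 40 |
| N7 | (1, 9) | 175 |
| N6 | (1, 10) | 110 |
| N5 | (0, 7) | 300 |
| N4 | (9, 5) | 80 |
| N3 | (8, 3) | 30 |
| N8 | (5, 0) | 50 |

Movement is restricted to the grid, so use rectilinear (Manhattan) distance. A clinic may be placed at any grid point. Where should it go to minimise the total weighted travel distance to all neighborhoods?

(1, 7)

Manhattan distance separates: Σwᵢ(|x−xᵢ|+|y−yᵢ|) = Σwᵢ|x−xᵢ| + Σwᵢ|y−yᵢ|, so x and y are optimised independently as 1-D weighted medians.
Total weight W = 1010; half = 505.
x-coordinate, sorted with cumulative weight:
  x=0 (N5, w=300) cum 300
  x=1 (N7, w=175) cum 475
  x=1 (N6, w=110) cum 585  ← median
  x=3 (N2, w=225) cum 810
  x=4 (N1, w=40) cum 850
  x=5 (N8, w=50) cum 900
  x=8 (N3, w=30) cum 930
  x=9 (N4, w=80) cum 1010
⇒ x* = 1
y-coordinate, sorted with cumulative weight:
  y=0 (N8, w=50) cum 50
  y=2 (N1, w=40) cum 90
  y=3 (N2, w=225) cum 315
  y=3 (N3, w=30) cum 345
  y=5 (N4, w=80) cum 425
  y=7 (N5, w=300) cum 725  ← median
  y=9 (N7, w=175) cum 900
  y=10 (N6, w=110) cum 1010
⇒ y* = 7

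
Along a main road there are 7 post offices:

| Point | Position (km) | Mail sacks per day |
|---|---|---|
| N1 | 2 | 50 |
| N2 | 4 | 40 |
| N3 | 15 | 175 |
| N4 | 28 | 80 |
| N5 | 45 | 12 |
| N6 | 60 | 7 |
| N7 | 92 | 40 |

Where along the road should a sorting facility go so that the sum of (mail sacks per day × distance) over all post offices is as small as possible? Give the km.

x = 15

For a sum of weighted absolute distances on a line, the optimum is the weighted median (not the mean). Total weight W = 404; half-weight = 202.
Sort by position and accumulate weight:
  km 2 (N1, w=50) → cum 50
  km 4 (N2, w=40) → cum 90
  km 15 (N3, w=175) → cum 265  ≥ 202 → median here
  km 28 (N4, w=80) → cum 345
  km 45 (N5, w=12) → cum 357
  km 60 (N6, w=7) → cum 364
  km 92 (N7, w=40) → cum 404
Optimal location: km 15.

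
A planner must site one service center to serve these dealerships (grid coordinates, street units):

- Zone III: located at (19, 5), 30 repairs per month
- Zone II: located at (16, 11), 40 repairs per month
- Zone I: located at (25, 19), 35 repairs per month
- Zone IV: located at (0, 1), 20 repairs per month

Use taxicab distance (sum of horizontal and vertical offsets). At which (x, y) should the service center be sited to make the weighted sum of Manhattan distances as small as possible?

(19, 11)

Manhattan distance separates: Σwᵢ(|x−xᵢ|+|y−yᵢ|) = Σwᵢ|x−xᵢ| + Σwᵢ|y−yᵢ|, so x and y are optimised independently as 1-D weighted medians.
Total weight W = 125; half = 62.5.
x-coordinate, sorted with cumulative weight:
  x=0 (Zone IV, w=20) cum 20
  x=16 (Zone II, w=40) cum 60
  x=19 (Zone III, w=30) cum 90  ← median
  x=25 (Zone I, w=35) cum 125
⇒ x* = 19
y-coordinate, sorted with cumulative weight:
  y=1 (Zone IV, w=20) cum 20
  y=5 (Zone III, w=30) cum 50
  y=11 (Zone II, w=40) cum 90  ← median
  y=19 (Zone I, w=35) cum 125
⇒ y* = 11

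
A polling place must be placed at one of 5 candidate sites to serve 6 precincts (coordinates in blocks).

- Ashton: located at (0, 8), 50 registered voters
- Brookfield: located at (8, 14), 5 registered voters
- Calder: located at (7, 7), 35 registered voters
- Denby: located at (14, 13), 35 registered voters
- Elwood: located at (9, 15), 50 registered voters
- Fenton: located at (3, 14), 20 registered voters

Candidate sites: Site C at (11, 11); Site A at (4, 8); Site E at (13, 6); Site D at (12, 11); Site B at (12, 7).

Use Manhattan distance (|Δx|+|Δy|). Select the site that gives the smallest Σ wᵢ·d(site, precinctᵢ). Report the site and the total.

Site A, total 1655 blocks

Total weighted distance at each candidate:
  Site C (11, 11): total = 1705
  Site A (4, 8): total = 1655
  Site E (13, 6): total = 2350
  Site D (12, 11): total = 1830
  Site B (12, 7): total = 2030
Minimum is at Site A with total 1655 blocks.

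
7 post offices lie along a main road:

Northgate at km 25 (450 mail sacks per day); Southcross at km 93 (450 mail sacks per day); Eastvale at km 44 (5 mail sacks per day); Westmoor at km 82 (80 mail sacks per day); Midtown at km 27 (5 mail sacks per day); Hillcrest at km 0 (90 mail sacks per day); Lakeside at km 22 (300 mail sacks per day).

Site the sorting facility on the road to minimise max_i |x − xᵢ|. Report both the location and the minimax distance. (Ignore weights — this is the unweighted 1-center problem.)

location 46.5, max distance 46.5

The 1-center on a line is the midpoint of the two extreme points: leftmost at 0, rightmost at 93.
Optimal location = (0 + 93)/2 = 46.5; maximum distance = (93 − 0)/2 = 46.5.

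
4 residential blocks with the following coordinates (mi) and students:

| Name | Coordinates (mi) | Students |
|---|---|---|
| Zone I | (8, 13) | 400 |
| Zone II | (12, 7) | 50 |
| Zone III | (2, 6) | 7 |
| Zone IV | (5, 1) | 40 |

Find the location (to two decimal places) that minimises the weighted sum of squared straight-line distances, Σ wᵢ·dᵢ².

(8.08, 11.33)

The minimiser of Σwᵢ‖p−pᵢ‖² is the weighted centroid p* = (Σwᵢpᵢ)/(Σwᵢ).
Σwᵢ = 497.
Σwᵢxᵢ = 400·8 + 50·12 + 7·2 + 40·5 = 4014.
Σwᵢyᵢ = 400·13 + 50·7 + 7·6 + 40·1 = 5632.
x* = 4014/497 = 8.08, y* = 5632/497 = 11.33.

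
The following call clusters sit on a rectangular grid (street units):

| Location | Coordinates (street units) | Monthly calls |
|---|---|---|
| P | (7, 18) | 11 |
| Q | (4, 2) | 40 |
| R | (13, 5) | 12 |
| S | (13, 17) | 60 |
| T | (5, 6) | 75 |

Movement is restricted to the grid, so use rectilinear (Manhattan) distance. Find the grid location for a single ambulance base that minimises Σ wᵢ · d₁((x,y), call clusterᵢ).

(5, 6)

Manhattan distance separates: Σwᵢ(|x−xᵢ|+|y−yᵢ|) = Σwᵢ|x−xᵢ| + Σwᵢ|y−yᵢ|, so x and y are optimised independently as 1-D weighted medians.
Total weight W = 198; half = 99.
x-coordinate, sorted with cumulative weight:
  x=4 (Q, w=40) cum 40
  x=5 (T, w=75) cum 115  ← median
  x=7 (P, w=11) cum 126
  x=13 (R, w=12) cum 138
  x=13 (S, w=60) cum 198
⇒ x* = 5
y-coordinate, sorted with cumulative weight:
  y=2 (Q, w=40) cum 40
  y=5 (R, w=12) cum 52
  y=6 (T, w=75) cum 127  ← median
  y=17 (S, w=60) cum 187
  y=18 (P, w=11) cum 198
⇒ y* = 6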